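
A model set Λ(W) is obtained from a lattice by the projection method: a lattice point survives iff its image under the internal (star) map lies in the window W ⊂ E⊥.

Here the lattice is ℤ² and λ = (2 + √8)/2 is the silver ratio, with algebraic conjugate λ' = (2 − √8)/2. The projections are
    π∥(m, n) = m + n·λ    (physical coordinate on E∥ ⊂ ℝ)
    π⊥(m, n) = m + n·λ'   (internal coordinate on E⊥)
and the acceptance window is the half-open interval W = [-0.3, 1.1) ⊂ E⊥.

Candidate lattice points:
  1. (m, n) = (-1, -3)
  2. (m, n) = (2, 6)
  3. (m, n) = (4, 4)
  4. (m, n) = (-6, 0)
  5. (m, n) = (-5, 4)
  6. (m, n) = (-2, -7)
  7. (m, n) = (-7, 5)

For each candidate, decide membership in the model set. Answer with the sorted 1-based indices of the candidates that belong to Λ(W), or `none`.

Compute λ' = (2−√8)/2 = -0.41421, so π⊥(m,n) = m -0.41421·n.
#1 (-1,-3): internal coord -1 + (-3)·λ' = +0.24264; +0.24264 ∈ [-0.3, 1.1) → IN Λ
#2 (2,6): internal coord 2 + (6)·λ' = -0.48528; -0.48528 ∉ [-0.3, 1.1) → out
#3 (4,4): internal coord 4 + (4)·λ' = +2.34315; +2.34315 ∉ [-0.3, 1.1) → out
#4 (-6,0): internal coord -6 + (0)·λ' = -6.00000; -6.00000 ∉ [-0.3, 1.1) → out
#5 (-5,4): internal coord -5 + (4)·λ' = -6.65685; -6.65685 ∉ [-0.3, 1.1) → out
#6 (-2,-7): internal coord -2 + (-7)·λ' = +0.89949; +0.89949 ∈ [-0.3, 1.1) → IN Λ
#7 (-7,5): internal coord -7 + (5)·λ' = -9.07107; -9.07107 ∉ [-0.3, 1.1) → out

1, 6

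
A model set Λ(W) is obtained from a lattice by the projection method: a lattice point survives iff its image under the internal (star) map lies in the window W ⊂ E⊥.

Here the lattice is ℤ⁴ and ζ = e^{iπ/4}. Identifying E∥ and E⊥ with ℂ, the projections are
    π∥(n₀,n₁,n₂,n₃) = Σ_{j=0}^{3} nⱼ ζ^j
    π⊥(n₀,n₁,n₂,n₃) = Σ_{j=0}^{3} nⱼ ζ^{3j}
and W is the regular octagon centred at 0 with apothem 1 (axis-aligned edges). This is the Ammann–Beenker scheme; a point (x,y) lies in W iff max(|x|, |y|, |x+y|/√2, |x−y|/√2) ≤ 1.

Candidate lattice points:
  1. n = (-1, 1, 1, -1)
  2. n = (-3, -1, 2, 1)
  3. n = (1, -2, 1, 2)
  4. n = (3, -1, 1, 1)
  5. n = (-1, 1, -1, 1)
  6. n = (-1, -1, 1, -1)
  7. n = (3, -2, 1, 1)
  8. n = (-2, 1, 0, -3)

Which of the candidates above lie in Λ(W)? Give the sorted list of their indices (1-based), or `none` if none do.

π⊥(n) = n₀ + n₁ζ³ + n₂ζ⁶ + n₃ζ⁹ where ζ = e^{iπ/4}.
candidate 1: n = (-1, 1, 1, -1) → π⊥ ≈ (-2.41421, -1.00000); max(|x|,|y|,|x±y|/√2) = 2.41421 > 1 ⇒ ∉ W
candidate 2: n = (-3, -1, 2, 1) → π⊥ ≈ (-1.58579, -2.00000); max(|x|,|y|,|x±y|/√2) = 2.53553 > 1 ⇒ ∉ W
candidate 3: n = (1, -2, 1, 2) → π⊥ ≈ (+3.82843, -1.00000); max(|x|,|y|,|x±y|/√2) = 3.82843 > 1 ⇒ ∉ W
candidate 4: n = (3, -1, 1, 1) → π⊥ ≈ (+4.41421, -1.00000); max(|x|,|y|,|x±y|/√2) = 4.41421 > 1 ⇒ ∉ W
candidate 5: n = (-1, 1, -1, 1) → π⊥ ≈ (-1.00000, +2.41421); max(|x|,|y|,|x±y|/√2) = 2.41421 > 1 ⇒ ∉ W
candidate 6: n = (-1, -1, 1, -1) → π⊥ ≈ (-1.00000, -2.41421); max(|x|,|y|,|x±y|/√2) = 2.41421 > 1 ⇒ ∉ W
candidate 7: n = (3, -2, 1, 1) → π⊥ ≈ (+5.12132, -1.70711); max(|x|,|y|,|x±y|/√2) = 5.12132 > 1 ⇒ ∉ W
candidate 8: n = (-2, 1, 0, -3) → π⊥ ≈ (-4.82843, -1.41421); max(|x|,|y|,|x±y|/√2) = 4.82843 > 1 ⇒ ∉ W

none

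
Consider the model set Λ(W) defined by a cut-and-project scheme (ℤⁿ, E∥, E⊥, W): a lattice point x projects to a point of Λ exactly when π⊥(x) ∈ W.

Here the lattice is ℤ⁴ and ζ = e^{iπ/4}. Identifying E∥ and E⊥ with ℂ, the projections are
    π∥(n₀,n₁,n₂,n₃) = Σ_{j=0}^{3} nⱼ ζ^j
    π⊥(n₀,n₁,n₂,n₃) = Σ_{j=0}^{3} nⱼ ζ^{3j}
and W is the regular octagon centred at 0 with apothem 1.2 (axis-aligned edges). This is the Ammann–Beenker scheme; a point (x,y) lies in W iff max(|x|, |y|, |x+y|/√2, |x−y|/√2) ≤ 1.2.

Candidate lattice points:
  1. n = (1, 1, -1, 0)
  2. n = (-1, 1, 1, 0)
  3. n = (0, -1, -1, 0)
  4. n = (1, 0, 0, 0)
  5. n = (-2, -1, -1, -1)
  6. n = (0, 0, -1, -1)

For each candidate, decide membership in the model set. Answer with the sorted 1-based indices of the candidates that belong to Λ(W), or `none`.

With ζ = e^{iπ/4} the internal vectors are ζ^0,ζ^3,ζ^6,ζ^9.
#1 (1, 1, -1, 0): internal (0.2929, 1.7071); octagon support 1.7071 vs apothem 1.2 → ∉ W
#2 (-1, 1, 1, 0): internal (-1.7071, -0.2929); octagon support 1.7071 vs apothem 1.2 → ∉ W
#3 (0, -1, -1, 0): internal (0.7071, 0.2929); octagon support 0.7071 vs apothem 1.2 → ∈ W
#4 (1, 0, 0, 0): internal (1.0000, 0.0000); octagon support 1.0000 vs apothem 1.2 → ∈ W
#5 (-2, -1, -1, -1): internal (-2.0000, -0.4142); octagon support 2.0000 vs apothem 1.2 → ∉ W
#6 (0, 0, -1, -1): internal (-0.7071, 0.2929); octagon support 0.7071 vs apothem 1.2 → ∈ W

3, 4, 6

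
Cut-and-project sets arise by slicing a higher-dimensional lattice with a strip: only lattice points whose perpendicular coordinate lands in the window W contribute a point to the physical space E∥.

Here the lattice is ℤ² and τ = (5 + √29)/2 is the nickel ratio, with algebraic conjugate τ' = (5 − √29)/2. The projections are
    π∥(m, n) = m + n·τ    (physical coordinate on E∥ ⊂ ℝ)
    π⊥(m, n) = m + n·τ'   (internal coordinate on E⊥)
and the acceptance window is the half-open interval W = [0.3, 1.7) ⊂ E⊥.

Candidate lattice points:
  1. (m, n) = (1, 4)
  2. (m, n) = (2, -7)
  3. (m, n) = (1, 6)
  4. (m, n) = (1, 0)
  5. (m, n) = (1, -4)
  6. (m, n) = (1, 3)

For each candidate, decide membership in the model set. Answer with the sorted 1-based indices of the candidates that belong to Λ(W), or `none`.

4, 6

Numerically τ ≈ 5.19258 and τ' = −1/τ ≈ -0.19258.
[1] lift (1,4): star map gives 0.22967; window check 0.3 ≤ 0.22967 < 1.7 is false → out
[2] lift (2,-7): star map gives 3.34808; window check 0.3 ≤ 3.34808 < 1.7 is false → out
[3] lift (1,6): star map gives -0.15549; window check 0.3 ≤ -0.15549 < 1.7 is false → out
[4] lift (1,0): star map gives 1.00000; window check 0.3 ≤ 1.00000 < 1.7 is true → IN Λ
[5] lift (1,-4): star map gives 1.77033; window check 0.3 ≤ 1.77033 < 1.7 is false → out
[6] lift (1,3): star map gives 0.42225; window check 0.3 ≤ 0.42225 < 1.7 is true → IN Λ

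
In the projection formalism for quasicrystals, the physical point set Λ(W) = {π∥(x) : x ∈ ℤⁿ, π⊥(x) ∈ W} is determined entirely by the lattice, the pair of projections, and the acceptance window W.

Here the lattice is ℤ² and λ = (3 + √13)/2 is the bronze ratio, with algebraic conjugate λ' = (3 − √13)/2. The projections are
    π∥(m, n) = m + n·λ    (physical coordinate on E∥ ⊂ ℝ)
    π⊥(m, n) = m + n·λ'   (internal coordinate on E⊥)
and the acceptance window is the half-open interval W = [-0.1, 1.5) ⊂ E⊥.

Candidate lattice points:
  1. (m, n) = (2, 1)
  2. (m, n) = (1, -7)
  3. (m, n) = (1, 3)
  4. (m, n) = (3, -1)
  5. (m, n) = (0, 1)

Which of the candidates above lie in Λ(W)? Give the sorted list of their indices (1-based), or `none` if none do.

λ' = (3−√13)/2 ≈ -0.30278.
[1] lift (2,1): star map gives 1.69722; window check -0.1 ≤ 1.69722 < 1.5 is false → out
[2] lift (1,-7): star map gives 3.11943; window check -0.1 ≤ 3.11943 < 1.5 is false → out
[3] lift (1,3): star map gives 0.09167; window check -0.1 ≤ 0.09167 < 1.5 is true → IN Λ
[4] lift (3,-1): star map gives 3.30278; window check -0.1 ≤ 3.30278 < 1.5 is false → out
[5] lift (0,1): star map gives -0.30278; window check -0.1 ≤ -0.30278 < 1.5 is false → out

3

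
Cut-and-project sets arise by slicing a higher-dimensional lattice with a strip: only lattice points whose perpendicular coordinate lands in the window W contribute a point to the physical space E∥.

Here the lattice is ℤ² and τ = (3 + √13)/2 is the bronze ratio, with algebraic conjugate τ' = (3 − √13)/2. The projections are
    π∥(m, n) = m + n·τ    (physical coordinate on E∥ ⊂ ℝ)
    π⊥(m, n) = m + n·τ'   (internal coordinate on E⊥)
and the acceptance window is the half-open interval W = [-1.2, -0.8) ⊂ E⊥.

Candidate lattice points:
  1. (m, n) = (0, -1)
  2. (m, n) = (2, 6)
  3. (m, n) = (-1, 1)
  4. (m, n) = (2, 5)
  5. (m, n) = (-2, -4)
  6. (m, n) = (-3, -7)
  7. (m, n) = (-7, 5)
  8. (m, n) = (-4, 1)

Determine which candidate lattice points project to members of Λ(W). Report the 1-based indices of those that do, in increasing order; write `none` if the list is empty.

6

Numerically τ ≈ 3.3028 and τ' = −1/τ ≈ -0.3028.
[1] lift (0,-1): star map gives 0.3028; window check -1.2 ≤ 0.3028 < -0.8 is false → out
[2] lift (2,6): star map gives 0.1833; window check -1.2 ≤ 0.1833 < -0.8 is false → out
[3] lift (-1,1): star map gives -1.3028; window check -1.2 ≤ -1.3028 < -0.8 is false → out
[4] lift (2,5): star map gives 0.4861; window check -1.2 ≤ 0.4861 < -0.8 is false → out
[5] lift (-2,-4): star map gives -0.7889; window check -1.2 ≤ -0.7889 < -0.8 is false → out
[6] lift (-3,-7): star map gives -0.8806; window check -1.2 ≤ -0.8806 < -0.8 is true → IN Λ
[7] lift (-7,5): star map gives -8.5139; window check -1.2 ≤ -8.5139 < -0.8 is false → out
[8] lift (-4,1): star map gives -4.3028; window check -1.2 ≤ -4.3028 < -0.8 is false → out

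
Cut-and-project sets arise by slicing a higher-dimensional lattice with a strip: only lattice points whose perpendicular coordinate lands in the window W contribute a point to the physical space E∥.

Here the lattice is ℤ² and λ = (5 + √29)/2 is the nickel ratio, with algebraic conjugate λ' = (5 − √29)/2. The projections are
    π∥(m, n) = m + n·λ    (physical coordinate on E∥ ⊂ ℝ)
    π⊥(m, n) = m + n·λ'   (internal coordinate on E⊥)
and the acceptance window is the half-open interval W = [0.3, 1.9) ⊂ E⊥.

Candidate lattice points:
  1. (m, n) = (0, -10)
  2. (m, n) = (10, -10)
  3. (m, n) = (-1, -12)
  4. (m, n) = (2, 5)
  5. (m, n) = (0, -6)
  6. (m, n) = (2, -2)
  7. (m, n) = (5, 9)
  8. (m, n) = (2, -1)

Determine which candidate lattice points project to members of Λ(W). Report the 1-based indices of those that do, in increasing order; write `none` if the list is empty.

Compute λ' = (5−√29)/2 = -0.1926, so π⊥(m,n) = m -0.1926·n.
candidate 1: (m,n)=(0,-10) → π∥ = 0-10·λ ≈ -51.9258, π⊥ = 0-10·λ' ≈ 1.9258 ∉ [0.3, 1.9) ⇒ out
candidate 2: (m,n)=(10,-10) → π∥ = 10-10·λ ≈ -41.9258, π⊥ = 10-10·λ' ≈ 11.9258 ∉ [0.3, 1.9) ⇒ out
candidate 3: (m,n)=(-1,-12) → π∥ = -1-12·λ ≈ -63.3110, π⊥ = -1-12·λ' ≈ 1.3110 ∈ [0.3, 1.9) ⇒ IN Λ
candidate 4: (m,n)=(2,5) → π∥ = 2+5·λ ≈ 27.9629, π⊥ = 2+5·λ' ≈ 1.0371 ∈ [0.3, 1.9) ⇒ IN Λ
candidate 5: (m,n)=(0,-6) → π∥ = 0-6·λ ≈ -31.1555, π⊥ = 0-6·λ' ≈ 1.1555 ∈ [0.3, 1.9) ⇒ IN Λ
candidate 6: (m,n)=(2,-2) → π∥ = 2-2·λ ≈ -8.3852, π⊥ = 2-2·λ' ≈ 2.3852 ∉ [0.3, 1.9) ⇒ out
candidate 7: (m,n)=(5,9) → π∥ = 5+9·λ ≈ 51.7332, π⊥ = 5+9·λ' ≈ 3.2668 ∉ [0.3, 1.9) ⇒ out
candidate 8: (m,n)=(2,-1) → π∥ = 2-1·λ ≈ -3.1926, π⊥ = 2-1·λ' ≈ 2.1926 ∉ [0.3, 1.9) ⇒ out

3, 4, 5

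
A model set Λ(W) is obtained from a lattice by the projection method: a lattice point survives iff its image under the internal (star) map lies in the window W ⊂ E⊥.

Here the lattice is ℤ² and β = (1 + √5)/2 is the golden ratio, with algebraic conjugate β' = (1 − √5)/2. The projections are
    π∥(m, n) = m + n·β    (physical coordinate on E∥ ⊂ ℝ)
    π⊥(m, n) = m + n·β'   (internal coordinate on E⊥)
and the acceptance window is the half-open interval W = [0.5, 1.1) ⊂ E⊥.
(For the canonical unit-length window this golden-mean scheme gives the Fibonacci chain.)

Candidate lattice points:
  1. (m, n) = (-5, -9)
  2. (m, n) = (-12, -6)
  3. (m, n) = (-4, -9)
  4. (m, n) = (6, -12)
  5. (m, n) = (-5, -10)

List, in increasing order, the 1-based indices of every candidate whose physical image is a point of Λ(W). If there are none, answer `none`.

Compute β' = (1−√5)/2 = -0.618034, so π⊥(m,n) = m -0.618034·n.
[1] lift (-5,-9): star map gives 0.562306; window check 0.5 ≤ 0.562306 < 1.1 is true → IN Λ
[2] lift (-12,-6): star map gives -8.291796; window check 0.5 ≤ -8.291796 < 1.1 is false → out
[3] lift (-4,-9): star map gives 1.562306; window check 0.5 ≤ 1.562306 < 1.1 is false → out
[4] lift (6,-12): star map gives 13.416408; window check 0.5 ≤ 13.416408 < 1.1 is false → out
[5] lift (-5,-10): star map gives 1.180340; window check 0.5 ≤ 1.180340 < 1.1 is false → out

1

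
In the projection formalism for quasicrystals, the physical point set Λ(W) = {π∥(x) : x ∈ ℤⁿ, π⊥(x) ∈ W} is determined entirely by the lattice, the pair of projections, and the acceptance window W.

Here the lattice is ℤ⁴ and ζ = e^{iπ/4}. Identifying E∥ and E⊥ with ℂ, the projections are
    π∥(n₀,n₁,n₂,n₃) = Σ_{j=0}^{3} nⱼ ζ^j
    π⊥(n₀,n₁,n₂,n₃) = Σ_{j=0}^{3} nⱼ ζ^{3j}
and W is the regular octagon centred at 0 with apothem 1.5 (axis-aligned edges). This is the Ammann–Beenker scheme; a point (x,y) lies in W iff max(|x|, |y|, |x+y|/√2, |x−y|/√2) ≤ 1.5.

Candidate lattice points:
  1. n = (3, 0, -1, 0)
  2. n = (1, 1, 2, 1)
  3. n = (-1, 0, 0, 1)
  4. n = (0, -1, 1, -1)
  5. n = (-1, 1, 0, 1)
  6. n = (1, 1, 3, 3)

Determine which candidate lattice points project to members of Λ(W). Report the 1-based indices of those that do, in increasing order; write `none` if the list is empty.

2, 3

Internal map: ζ^{3j} for j=0..3 gives (1,0), (−√2/2,√2/2), (0,−1), (√2/2,√2/2).
#1 (3, 0, -1, 0): internal (3.0000, 1.0000); octagon support 3.0000 vs apothem 1.5 → ∉ W
#2 (1, 1, 2, 1): internal (1.0000, -0.5858); octagon support 1.1213 vs apothem 1.5 → ∈ W
#3 (-1, 0, 0, 1): internal (-0.2929, 0.7071); octagon support 0.7071 vs apothem 1.5 → ∈ W
#4 (0, -1, 1, -1): internal (0.0000, -2.4142); octagon support 2.4142 vs apothem 1.5 → ∉ W
#5 (-1, 1, 0, 1): internal (-1.0000, 1.4142); octagon support 1.7071 vs apothem 1.5 → ∉ W
#6 (1, 1, 3, 3): internal (2.4142, -0.1716); octagon support 2.4142 vs apothem 1.5 → ∉ W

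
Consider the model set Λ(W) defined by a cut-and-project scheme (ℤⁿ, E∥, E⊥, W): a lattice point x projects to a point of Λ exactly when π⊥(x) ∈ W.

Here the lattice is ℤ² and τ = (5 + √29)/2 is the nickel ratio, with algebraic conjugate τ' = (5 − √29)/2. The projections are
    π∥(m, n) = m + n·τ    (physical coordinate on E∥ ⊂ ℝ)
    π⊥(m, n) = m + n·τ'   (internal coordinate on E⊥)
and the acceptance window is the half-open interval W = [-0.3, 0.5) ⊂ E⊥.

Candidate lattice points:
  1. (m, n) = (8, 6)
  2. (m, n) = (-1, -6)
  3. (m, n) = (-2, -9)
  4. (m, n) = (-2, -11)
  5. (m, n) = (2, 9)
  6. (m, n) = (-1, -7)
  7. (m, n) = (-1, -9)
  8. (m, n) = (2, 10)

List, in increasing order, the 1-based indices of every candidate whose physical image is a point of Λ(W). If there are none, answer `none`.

2, 3, 4, 5, 6, 8

Compute τ' = (5−√29)/2 = -0.192582, so π⊥(m,n) = m -0.192582·n.
#1 (8,6): internal coord 8 + (6)·τ' = +6.844506; +6.844506 ∉ [-0.3, 0.5) → out
#2 (-1,-6): internal coord -1 + (-6)·τ' = +0.155494; +0.155494 ∈ [-0.3, 0.5) → IN Λ
#3 (-2,-9): internal coord -2 + (-9)·τ' = -0.266758; -0.266758 ∈ [-0.3, 0.5) → IN Λ
#4 (-2,-11): internal coord -2 + (-11)·τ' = +0.118406; +0.118406 ∈ [-0.3, 0.5) → IN Λ
#5 (2,9): internal coord 2 + (9)·τ' = +0.266758; +0.266758 ∈ [-0.3, 0.5) → IN Λ
#6 (-1,-7): internal coord -1 + (-7)·τ' = +0.348077; +0.348077 ∈ [-0.3, 0.5) → IN Λ
#7 (-1,-9): internal coord -1 + (-9)·τ' = +0.733242; +0.733242 ∉ [-0.3, 0.5) → out
#8 (2,10): internal coord 2 + (10)·τ' = +0.074176; +0.074176 ∈ [-0.3, 0.5) → IN Λ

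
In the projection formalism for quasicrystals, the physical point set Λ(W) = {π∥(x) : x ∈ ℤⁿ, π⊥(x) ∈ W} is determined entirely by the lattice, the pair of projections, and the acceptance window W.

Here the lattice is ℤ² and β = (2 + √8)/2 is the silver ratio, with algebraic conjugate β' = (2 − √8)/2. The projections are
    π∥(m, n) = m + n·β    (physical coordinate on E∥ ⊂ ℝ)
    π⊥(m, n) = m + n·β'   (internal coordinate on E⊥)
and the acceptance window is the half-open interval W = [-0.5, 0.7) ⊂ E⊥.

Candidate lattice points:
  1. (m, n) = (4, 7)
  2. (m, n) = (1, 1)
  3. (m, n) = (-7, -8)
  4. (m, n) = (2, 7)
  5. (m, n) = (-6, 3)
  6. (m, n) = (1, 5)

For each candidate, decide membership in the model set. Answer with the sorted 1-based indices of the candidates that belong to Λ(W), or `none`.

β' = (2−√8)/2 ≈ -0.41421.
[1] lift (4,7): star map gives 1.10051; window check -0.5 ≤ 1.10051 < 0.7 is false → out
[2] lift (1,1): star map gives 0.58579; window check -0.5 ≤ 0.58579 < 0.7 is true → IN Λ
[3] lift (-7,-8): star map gives -3.68629; window check -0.5 ≤ -3.68629 < 0.7 is false → out
[4] lift (2,7): star map gives -0.89949; window check -0.5 ≤ -0.89949 < 0.7 is false → out
[5] lift (-6,3): star map gives -7.24264; window check -0.5 ≤ -7.24264 < 0.7 is false → out
[6] lift (1,5): star map gives -1.07107; window check -0.5 ≤ -1.07107 < 0.7 is false → out

2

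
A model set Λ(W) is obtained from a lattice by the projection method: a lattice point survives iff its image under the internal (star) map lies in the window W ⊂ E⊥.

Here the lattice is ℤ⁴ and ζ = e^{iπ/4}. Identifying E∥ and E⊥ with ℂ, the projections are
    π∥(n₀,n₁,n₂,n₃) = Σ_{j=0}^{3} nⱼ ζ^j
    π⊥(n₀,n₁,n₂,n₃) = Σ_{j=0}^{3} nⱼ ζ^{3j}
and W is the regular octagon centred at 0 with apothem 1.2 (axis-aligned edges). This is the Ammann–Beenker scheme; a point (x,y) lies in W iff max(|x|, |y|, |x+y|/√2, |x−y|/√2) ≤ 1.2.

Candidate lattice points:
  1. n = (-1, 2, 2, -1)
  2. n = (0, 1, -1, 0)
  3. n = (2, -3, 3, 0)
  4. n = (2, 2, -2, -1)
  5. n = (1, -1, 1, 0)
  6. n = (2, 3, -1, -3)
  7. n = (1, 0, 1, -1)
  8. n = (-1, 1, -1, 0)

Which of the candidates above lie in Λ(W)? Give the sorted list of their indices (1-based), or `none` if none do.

none

With ζ = e^{iπ/4} the internal vectors are ζ^0,ζ^3,ζ^6,ζ^9.
#1 (-1, 2, 2, -1): internal (-3.121320, -1.292893); octagon support 3.121320 vs apothem 1.2 → ∉ W
#2 (0, 1, -1, 0): internal (-0.707107, 1.707107); octagon support 1.707107 vs apothem 1.2 → ∉ W
#3 (2, -3, 3, 0): internal (4.121320, -5.121320); octagon support 6.535534 vs apothem 1.2 → ∉ W
#4 (2, 2, -2, -1): internal (-0.121320, 2.707107); octagon support 2.707107 vs apothem 1.2 → ∉ W
#5 (1, -1, 1, 0): internal (1.707107, -1.707107); octagon support 2.414214 vs apothem 1.2 → ∉ W
#6 (2, 3, -1, -3): internal (-2.242641, 1.000000); octagon support 2.292893 vs apothem 1.2 → ∉ W
#7 (1, 0, 1, -1): internal (0.292893, -1.707107); octagon support 1.707107 vs apothem 1.2 → ∉ W
#8 (-1, 1, -1, 0): internal (-1.707107, 1.707107); octagon support 2.414214 vs apothem 1.2 → ∉ W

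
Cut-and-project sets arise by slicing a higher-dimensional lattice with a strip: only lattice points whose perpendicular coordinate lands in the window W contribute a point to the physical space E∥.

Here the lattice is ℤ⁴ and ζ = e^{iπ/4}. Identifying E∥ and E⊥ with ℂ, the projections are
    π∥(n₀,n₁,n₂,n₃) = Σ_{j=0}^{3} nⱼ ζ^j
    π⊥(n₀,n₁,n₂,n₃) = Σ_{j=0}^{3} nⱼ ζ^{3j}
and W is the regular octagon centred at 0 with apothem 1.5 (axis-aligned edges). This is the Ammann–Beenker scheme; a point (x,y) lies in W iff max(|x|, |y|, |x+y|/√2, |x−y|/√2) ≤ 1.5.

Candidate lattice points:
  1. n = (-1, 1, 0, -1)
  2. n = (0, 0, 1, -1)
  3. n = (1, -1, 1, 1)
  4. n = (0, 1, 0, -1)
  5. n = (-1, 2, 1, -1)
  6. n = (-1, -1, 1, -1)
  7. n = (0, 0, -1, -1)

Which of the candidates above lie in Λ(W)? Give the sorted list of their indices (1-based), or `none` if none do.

4, 7

With ζ = e^{iπ/4} the internal vectors are ζ^0,ζ^3,ζ^6,ζ^9.
#1 (-1, 1, 0, -1): internal (-2.41421, 0.00000); octagon support 2.41421 vs apothem 1.5 → ∉ W
#2 (0, 0, 1, -1): internal (-0.70711, -1.70711); octagon support 1.70711 vs apothem 1.5 → ∉ W
#3 (1, -1, 1, 1): internal (2.41421, -1.00000); octagon support 2.41421 vs apothem 1.5 → ∉ W
#4 (0, 1, 0, -1): internal (-1.41421, 0.00000); octagon support 1.41421 vs apothem 1.5 → ∈ W
#5 (-1, 2, 1, -1): internal (-3.12132, -0.29289); octagon support 3.12132 vs apothem 1.5 → ∉ W
#6 (-1, -1, 1, -1): internal (-1.00000, -2.41421); octagon support 2.41421 vs apothem 1.5 → ∉ W
#7 (0, 0, -1, -1): internal (-0.70711, 0.29289); octagon support 0.70711 vs apothem 1.5 → ∈ W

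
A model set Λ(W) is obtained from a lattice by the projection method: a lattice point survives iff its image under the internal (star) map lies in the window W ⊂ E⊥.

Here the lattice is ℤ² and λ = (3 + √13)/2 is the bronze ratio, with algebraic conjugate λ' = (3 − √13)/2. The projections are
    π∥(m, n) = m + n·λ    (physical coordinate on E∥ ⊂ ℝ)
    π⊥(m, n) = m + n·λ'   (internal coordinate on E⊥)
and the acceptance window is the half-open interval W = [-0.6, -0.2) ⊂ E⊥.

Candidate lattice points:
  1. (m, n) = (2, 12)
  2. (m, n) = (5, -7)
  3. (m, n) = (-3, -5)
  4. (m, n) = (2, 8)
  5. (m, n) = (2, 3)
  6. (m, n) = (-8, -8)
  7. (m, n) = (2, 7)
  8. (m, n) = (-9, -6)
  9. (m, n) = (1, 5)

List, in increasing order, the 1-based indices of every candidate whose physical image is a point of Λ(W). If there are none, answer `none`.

4, 9

Numerically λ ≈ 3.30278 and λ' = −1/λ ≈ -0.30278.
candidate 1: (m,n)=(2,12) → π∥ = 2+12·λ ≈ 41.63331, π⊥ = 2+12·λ' ≈ -1.63331 ∉ [-0.6, -0.2) ⇒ out
candidate 2: (m,n)=(5,-7) → π∥ = 5-7·λ ≈ -18.11943, π⊥ = 5-7·λ' ≈ 7.11943 ∉ [-0.6, -0.2) ⇒ out
candidate 3: (m,n)=(-3,-5) → π∥ = -3-5·λ ≈ -19.51388, π⊥ = -3-5·λ' ≈ -1.48612 ∉ [-0.6, -0.2) ⇒ out
candidate 4: (m,n)=(2,8) → π∥ = 2+8·λ ≈ 28.42221, π⊥ = 2+8·λ' ≈ -0.42221 ∈ [-0.6, -0.2) ⇒ IN Λ
candidate 5: (m,n)=(2,3) → π∥ = 2+3·λ ≈ 11.90833, π⊥ = 2+3·λ' ≈ 1.09167 ∉ [-0.6, -0.2) ⇒ out
candidate 6: (m,n)=(-8,-8) → π∥ = -8-8·λ ≈ -34.42221, π⊥ = -8-8·λ' ≈ -5.57779 ∉ [-0.6, -0.2) ⇒ out
candidate 7: (m,n)=(2,7) → π∥ = 2+7·λ ≈ 25.11943, π⊥ = 2+7·λ' ≈ -0.11943 ∉ [-0.6, -0.2) ⇒ out
candidate 8: (m,n)=(-9,-6) → π∥ = -9-6·λ ≈ -28.81665, π⊥ = -9-6·λ' ≈ -7.18335 ∉ [-0.6, -0.2) ⇒ out
candidate 9: (m,n)=(1,5) → π∥ = 1+5·λ ≈ 17.51388, π⊥ = 1+5·λ' ≈ -0.51388 ∈ [-0.6, -0.2) ⇒ IN Λ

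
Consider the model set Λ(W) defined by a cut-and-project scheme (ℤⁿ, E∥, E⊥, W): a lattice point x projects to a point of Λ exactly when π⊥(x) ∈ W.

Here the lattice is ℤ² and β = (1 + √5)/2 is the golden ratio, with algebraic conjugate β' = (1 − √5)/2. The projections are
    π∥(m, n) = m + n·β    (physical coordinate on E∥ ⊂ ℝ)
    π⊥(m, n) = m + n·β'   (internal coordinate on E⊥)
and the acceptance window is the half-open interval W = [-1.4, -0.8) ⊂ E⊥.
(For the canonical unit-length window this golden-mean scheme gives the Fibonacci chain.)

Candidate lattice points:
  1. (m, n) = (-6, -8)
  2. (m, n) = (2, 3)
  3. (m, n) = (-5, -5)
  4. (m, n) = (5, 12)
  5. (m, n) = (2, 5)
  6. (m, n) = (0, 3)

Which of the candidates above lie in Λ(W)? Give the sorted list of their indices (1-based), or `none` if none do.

Numerically β ≈ 1.6180 and β' = −1/β ≈ -0.6180.
#1 (-6,-8): internal coord -6 + (-8)·β' = -1.0557; -1.0557 ∈ [-1.4, -0.8) → IN Λ
#2 (2,3): internal coord 2 + (3)·β' = +0.1459; +0.1459 ∉ [-1.4, -0.8) → out
#3 (-5,-5): internal coord -5 + (-5)·β' = -1.9098; -1.9098 ∉ [-1.4, -0.8) → out
#4 (5,12): internal coord 5 + (12)·β' = -2.4164; -2.4164 ∉ [-1.4, -0.8) → out
#5 (2,5): internal coord 2 + (5)·β' = -1.0902; -1.0902 ∈ [-1.4, -0.8) → IN Λ
#6 (0,3): internal coord 0 + (3)·β' = -1.8541; -1.8541 ∉ [-1.4, -0.8) → out

1, 5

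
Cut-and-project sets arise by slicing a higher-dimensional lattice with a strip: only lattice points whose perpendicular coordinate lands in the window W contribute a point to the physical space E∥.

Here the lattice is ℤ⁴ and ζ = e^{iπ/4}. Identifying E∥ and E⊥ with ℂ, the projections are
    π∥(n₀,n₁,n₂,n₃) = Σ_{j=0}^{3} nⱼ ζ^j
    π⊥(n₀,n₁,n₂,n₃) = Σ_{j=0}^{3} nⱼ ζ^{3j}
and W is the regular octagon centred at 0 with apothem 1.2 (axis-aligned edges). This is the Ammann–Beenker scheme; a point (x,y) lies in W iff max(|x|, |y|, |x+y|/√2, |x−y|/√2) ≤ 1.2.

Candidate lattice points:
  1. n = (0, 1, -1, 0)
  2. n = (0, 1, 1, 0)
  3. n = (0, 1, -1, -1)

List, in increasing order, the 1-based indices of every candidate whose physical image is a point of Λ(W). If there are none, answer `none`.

2

With ζ = e^{iπ/4} the internal vectors are ζ^0,ζ^3,ζ^6,ζ^9.
candidate 1: n = (0, 1, -1, 0) → π⊥ ≈ (-0.707107, +1.707107); max(|x|,|y|,|x±y|/√2) = 1.707107 > 1.2 ⇒ ∉ W
candidate 2: n = (0, 1, 1, 0) → π⊥ ≈ (-0.707107, -0.292893); max(|x|,|y|,|x±y|/√2) = 0.707107 ≤ 1.2 ⇒ ∈ W
candidate 3: n = (0, 1, -1, -1) → π⊥ ≈ (-1.414214, +1.000000); max(|x|,|y|,|x±y|/√2) = 1.707107 > 1.2 ⇒ ∉ W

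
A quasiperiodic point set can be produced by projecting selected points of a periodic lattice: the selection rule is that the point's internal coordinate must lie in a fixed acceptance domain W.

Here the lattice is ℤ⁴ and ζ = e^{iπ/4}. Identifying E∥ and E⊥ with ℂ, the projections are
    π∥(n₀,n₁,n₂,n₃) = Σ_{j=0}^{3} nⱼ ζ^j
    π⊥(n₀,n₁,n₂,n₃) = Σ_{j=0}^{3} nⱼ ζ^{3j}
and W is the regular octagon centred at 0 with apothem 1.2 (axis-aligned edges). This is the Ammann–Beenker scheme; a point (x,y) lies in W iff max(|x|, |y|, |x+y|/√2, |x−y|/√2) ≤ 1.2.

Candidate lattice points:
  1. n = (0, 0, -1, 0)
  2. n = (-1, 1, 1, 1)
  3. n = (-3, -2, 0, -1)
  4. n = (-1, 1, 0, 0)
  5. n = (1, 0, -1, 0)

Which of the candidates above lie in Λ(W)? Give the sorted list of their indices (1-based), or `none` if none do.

Internal map: ζ^{3j} for j=0..3 gives (1,0), (−√2/2,√2/2), (0,−1), (√2/2,√2/2).
#1 (0, 0, -1, 0): internal (0.0000, 1.0000); octagon support 1.0000 vs apothem 1.2 → ∈ W
#2 (-1, 1, 1, 1): internal (-1.0000, 0.4142); octagon support 1.0000 vs apothem 1.2 → ∈ W
#3 (-3, -2, 0, -1): internal (-2.2929, -2.1213); octagon support 3.1213 vs apothem 1.2 → ∉ W
#4 (-1, 1, 0, 0): internal (-1.7071, 0.7071); octagon support 1.7071 vs apothem 1.2 → ∉ W
#5 (1, 0, -1, 0): internal (1.0000, 1.0000); octagon support 1.4142 vs apothem 1.2 → ∉ W

1, 2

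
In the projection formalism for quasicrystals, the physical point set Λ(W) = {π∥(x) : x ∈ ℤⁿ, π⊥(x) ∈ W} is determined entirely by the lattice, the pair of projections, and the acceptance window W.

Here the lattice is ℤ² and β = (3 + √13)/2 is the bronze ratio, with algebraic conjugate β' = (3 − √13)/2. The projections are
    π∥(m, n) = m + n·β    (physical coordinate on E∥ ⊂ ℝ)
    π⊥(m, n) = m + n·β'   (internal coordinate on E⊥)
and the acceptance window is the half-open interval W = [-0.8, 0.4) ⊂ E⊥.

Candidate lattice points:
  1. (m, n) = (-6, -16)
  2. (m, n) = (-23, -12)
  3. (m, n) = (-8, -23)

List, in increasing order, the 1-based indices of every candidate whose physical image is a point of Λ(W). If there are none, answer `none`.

Compute β' = (3−√13)/2 = -0.302776, so π⊥(m,n) = m -0.302776·n.
#1 (-6,-16): internal coord -6 + (-16)·β' = -1.155590; -1.155590 ∉ [-0.8, 0.4) → out
#2 (-23,-12): internal coord -23 + (-12)·β' = -19.366692; -19.366692 ∉ [-0.8, 0.4) → out
#3 (-8,-23): internal coord -8 + (-23)·β' = -1.036160; -1.036160 ∉ [-0.8, 0.4) → out

none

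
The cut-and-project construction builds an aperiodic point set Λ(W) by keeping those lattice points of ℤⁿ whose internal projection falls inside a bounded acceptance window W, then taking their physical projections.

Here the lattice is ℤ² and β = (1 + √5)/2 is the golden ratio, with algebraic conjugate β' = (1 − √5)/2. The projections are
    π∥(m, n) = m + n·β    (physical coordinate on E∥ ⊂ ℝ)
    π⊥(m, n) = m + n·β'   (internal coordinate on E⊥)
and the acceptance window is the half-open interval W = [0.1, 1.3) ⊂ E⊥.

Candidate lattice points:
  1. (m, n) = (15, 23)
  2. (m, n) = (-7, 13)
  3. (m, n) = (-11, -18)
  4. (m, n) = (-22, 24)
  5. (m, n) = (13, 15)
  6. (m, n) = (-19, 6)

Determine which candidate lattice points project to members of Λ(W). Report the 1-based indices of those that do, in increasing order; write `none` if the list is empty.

Compute β' = (1−√5)/2 = -0.61803, so π⊥(m,n) = m -0.61803·n.
[1] lift (15,23): star map gives 0.78522; window check 0.1 ≤ 0.78522 < 1.3 is true → IN Λ
[2] lift (-7,13): star map gives -15.03444; window check 0.1 ≤ -15.03444 < 1.3 is false → out
[3] lift (-11,-18): star map gives 0.12461; window check 0.1 ≤ 0.12461 < 1.3 is true → IN Λ
[4] lift (-22,24): star map gives -36.83282; window check 0.1 ≤ -36.83282 < 1.3 is false → out
[5] lift (13,15): star map gives 3.72949; window check 0.1 ≤ 3.72949 < 1.3 is false → out
[6] lift (-19,6): star map gives -22.70820; window check 0.1 ≤ -22.70820 < 1.3 is false → out

1, 3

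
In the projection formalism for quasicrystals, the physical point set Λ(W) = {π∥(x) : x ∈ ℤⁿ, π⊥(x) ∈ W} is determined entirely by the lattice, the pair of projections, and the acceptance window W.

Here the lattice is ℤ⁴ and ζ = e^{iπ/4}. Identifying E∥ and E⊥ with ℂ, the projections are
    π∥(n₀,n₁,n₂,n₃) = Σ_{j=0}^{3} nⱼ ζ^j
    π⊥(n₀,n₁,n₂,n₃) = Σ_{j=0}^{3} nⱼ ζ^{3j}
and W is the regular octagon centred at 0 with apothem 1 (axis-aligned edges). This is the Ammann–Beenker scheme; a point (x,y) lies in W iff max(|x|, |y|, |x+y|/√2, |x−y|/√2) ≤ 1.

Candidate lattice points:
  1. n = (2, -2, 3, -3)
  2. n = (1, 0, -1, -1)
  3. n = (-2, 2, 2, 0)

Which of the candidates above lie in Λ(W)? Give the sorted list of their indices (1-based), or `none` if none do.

2

Internal map: ζ^{3j} for j=0..3 gives (1,0), (−√2/2,√2/2), (0,−1), (√2/2,√2/2).
#1 (2, -2, 3, -3): internal (1.29289, -6.53553); octagon support 6.53553 vs apothem 1 → ∉ W
#2 (1, 0, -1, -1): internal (0.29289, 0.29289); octagon support 0.41421 vs apothem 1 → ∈ W
#3 (-2, 2, 2, 0): internal (-3.41421, -0.58579); octagon support 3.41421 vs apothem 1 → ∉ W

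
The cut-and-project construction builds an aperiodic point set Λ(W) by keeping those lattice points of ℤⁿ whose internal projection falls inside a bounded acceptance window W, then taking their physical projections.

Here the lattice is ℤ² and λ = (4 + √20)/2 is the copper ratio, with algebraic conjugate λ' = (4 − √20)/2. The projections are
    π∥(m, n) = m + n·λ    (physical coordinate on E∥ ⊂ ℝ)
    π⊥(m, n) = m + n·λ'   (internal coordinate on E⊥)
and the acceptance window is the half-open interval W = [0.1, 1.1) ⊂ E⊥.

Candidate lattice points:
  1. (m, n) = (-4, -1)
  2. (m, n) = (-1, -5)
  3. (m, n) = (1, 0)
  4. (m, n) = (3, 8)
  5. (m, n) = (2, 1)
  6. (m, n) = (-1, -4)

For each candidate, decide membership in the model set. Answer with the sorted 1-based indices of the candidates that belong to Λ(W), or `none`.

2, 3

λ' = (4−√20)/2 ≈ -0.2361.
#1 (-4,-1): internal coord -4 + (-1)·λ' = -3.7639; -3.7639 ∉ [0.1, 1.1) → out
#2 (-1,-5): internal coord -1 + (-5)·λ' = +0.1803; +0.1803 ∈ [0.1, 1.1) → IN Λ
#3 (1,0): internal coord 1 + (0)·λ' = +1.0000; +1.0000 ∈ [0.1, 1.1) → IN Λ
#4 (3,8): internal coord 3 + (8)·λ' = +1.1115; +1.1115 ∉ [0.1, 1.1) → out
#5 (2,1): internal coord 2 + (1)·λ' = +1.7639; +1.7639 ∉ [0.1, 1.1) → out
#6 (-1,-4): internal coord -1 + (-4)·λ' = -0.0557; -0.0557 ∉ [0.1, 1.1) → out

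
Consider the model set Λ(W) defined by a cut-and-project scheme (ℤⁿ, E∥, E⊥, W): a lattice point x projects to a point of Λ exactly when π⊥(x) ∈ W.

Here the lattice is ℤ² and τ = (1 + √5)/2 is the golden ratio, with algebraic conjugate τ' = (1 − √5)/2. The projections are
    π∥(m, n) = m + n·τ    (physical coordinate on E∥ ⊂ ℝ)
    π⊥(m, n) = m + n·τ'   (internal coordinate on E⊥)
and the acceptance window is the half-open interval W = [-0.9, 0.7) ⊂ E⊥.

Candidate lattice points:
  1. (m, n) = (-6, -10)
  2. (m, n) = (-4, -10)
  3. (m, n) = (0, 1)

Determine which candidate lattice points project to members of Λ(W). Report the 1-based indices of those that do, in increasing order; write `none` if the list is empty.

1, 3

Compute τ' = (1−√5)/2 = -0.618034, so π⊥(m,n) = m -0.618034·n.
candidate 1: (m,n)=(-6,-10) → π∥ = -6-10·τ ≈ -22.180340, π⊥ = -6-10·τ' ≈ 0.180340 ∈ [-0.9, 0.7) ⇒ IN Λ
candidate 2: (m,n)=(-4,-10) → π∥ = -4-10·τ ≈ -20.180340, π⊥ = -4-10·τ' ≈ 2.180340 ∉ [-0.9, 0.7) ⇒ out
candidate 3: (m,n)=(0,1) → π∥ = 0+1·τ ≈ 1.618034, π⊥ = 0+1·τ' ≈ -0.618034 ∈ [-0.9, 0.7) ⇒ IN Λ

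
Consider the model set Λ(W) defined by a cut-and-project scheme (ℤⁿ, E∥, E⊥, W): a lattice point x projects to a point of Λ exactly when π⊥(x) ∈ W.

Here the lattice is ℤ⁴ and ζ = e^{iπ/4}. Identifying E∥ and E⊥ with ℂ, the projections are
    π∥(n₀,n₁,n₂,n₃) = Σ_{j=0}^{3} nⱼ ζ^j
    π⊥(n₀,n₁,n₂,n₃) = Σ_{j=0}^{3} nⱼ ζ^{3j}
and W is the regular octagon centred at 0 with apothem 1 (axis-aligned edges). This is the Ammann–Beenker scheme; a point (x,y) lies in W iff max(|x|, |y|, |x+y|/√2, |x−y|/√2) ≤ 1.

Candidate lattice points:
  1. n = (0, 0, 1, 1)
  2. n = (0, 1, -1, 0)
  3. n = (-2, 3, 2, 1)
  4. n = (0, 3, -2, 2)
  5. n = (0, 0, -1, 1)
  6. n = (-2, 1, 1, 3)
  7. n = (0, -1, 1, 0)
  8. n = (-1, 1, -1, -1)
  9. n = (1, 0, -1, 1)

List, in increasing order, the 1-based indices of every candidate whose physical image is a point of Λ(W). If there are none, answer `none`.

π⊥(n) = n₀ + n₁ζ³ + n₂ζ⁶ + n₃ζ⁹ where ζ = e^{iπ/4}.
#1 (0, 0, 1, 1): internal (0.70711, -0.29289); octagon support 0.70711 vs apothem 1 → ∈ W
#2 (0, 1, -1, 0): internal (-0.70711, 1.70711); octagon support 1.70711 vs apothem 1 → ∉ W
#3 (-2, 3, 2, 1): internal (-3.41421, 0.82843); octagon support 3.41421 vs apothem 1 → ∉ W
#4 (0, 3, -2, 2): internal (-0.70711, 5.53553); octagon support 5.53553 vs apothem 1 → ∉ W
#5 (0, 0, -1, 1): internal (0.70711, 1.70711); octagon support 1.70711 vs apothem 1 → ∉ W
#6 (-2, 1, 1, 3): internal (-0.58579, 1.82843); octagon support 1.82843 vs apothem 1 → ∉ W
#7 (0, -1, 1, 0): internal (0.70711, -1.70711); octagon support 1.70711 vs apothem 1 → ∉ W
#8 (-1, 1, -1, -1): internal (-2.41421, 1.00000); octagon support 2.41421 vs apothem 1 → ∉ W
#9 (1, 0, -1, 1): internal (1.70711, 1.70711); octagon support 2.41421 vs apothem 1 → ∉ W

1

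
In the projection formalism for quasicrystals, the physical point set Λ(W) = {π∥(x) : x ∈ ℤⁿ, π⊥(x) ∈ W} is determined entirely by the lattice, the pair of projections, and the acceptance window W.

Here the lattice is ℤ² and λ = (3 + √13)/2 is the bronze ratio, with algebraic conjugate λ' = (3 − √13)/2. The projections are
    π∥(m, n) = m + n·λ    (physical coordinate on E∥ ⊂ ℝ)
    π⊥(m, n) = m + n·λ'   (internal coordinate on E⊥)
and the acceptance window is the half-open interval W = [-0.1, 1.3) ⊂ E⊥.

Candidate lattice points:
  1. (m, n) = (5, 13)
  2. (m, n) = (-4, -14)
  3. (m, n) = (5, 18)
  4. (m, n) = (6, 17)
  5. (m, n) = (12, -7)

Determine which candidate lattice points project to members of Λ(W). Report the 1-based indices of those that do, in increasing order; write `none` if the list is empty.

1, 2, 4

Compute λ' = (3−√13)/2 = -0.3028, so π⊥(m,n) = m -0.3028·n.
candidate 1: (m,n)=(5,13) → π∥ = 5+13·λ ≈ 47.9361, π⊥ = 5+13·λ' ≈ 1.0639 ∈ [-0.1, 1.3) ⇒ IN Λ
candidate 2: (m,n)=(-4,-14) → π∥ = -4-14·λ ≈ -50.2389, π⊥ = -4-14·λ' ≈ 0.2389 ∈ [-0.1, 1.3) ⇒ IN Λ
candidate 3: (m,n)=(5,18) → π∥ = 5+18·λ ≈ 64.4500, π⊥ = 5+18·λ' ≈ -0.4500 ∉ [-0.1, 1.3) ⇒ out
candidate 4: (m,n)=(6,17) → π∥ = 6+17·λ ≈ 62.1472, π⊥ = 6+17·λ' ≈ 0.8528 ∈ [-0.1, 1.3) ⇒ IN Λ
candidate 5: (m,n)=(12,-7) → π∥ = 12-7·λ ≈ -11.1194, π⊥ = 12-7·λ' ≈ 14.1194 ∉ [-0.1, 1.3) ⇒ out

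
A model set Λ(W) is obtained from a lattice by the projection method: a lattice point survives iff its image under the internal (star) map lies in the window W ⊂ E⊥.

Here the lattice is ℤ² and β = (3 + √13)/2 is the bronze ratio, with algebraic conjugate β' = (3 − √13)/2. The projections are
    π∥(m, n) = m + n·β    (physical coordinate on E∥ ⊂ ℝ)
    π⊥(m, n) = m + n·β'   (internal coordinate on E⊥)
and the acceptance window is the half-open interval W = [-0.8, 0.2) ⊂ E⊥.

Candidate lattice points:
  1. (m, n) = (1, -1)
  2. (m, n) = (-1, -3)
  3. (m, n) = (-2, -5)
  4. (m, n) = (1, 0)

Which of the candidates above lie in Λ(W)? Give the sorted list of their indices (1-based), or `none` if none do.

Compute β' = (3−√13)/2 = -0.302776, so π⊥(m,n) = m -0.302776·n.
[1] lift (1,-1): star map gives 1.302776; window check -0.8 ≤ 1.302776 < 0.2 is false → out
[2] lift (-1,-3): star map gives -0.091673; window check -0.8 ≤ -0.091673 < 0.2 is true → IN Λ
[3] lift (-2,-5): star map gives -0.486122; window check -0.8 ≤ -0.486122 < 0.2 is true → IN Λ
[4] lift (1,0): star map gives 1.000000; window check -0.8 ≤ 1.000000 < 0.2 is false → out

2, 3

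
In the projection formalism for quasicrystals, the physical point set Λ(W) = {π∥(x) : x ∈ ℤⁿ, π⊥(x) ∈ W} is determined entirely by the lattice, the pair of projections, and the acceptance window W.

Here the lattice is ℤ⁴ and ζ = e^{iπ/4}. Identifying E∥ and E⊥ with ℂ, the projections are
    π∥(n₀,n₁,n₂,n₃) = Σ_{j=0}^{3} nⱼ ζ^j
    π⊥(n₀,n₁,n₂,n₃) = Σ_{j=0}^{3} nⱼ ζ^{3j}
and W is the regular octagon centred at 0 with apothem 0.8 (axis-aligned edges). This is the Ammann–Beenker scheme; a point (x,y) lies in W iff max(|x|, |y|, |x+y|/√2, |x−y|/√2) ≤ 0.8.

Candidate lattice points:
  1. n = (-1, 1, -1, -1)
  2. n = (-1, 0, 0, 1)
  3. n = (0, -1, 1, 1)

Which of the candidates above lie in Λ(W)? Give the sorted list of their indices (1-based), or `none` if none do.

2

With ζ = e^{iπ/4} the internal vectors are ζ^0,ζ^3,ζ^6,ζ^9.
candidate 1: n = (-1, 1, -1, -1) → π⊥ ≈ (-2.41421, +1.00000); max(|x|,|y|,|x±y|/√2) = 2.41421 > 0.8 ⇒ ∉ W
candidate 2: n = (-1, 0, 0, 1) → π⊥ ≈ (-0.29289, +0.70711); max(|x|,|y|,|x±y|/√2) = 0.70711 ≤ 0.8 ⇒ ∈ W
candidate 3: n = (0, -1, 1, 1) → π⊥ ≈ (+1.41421, -1.00000); max(|x|,|y|,|x±y|/√2) = 1.70711 > 0.8 ⇒ ∉ W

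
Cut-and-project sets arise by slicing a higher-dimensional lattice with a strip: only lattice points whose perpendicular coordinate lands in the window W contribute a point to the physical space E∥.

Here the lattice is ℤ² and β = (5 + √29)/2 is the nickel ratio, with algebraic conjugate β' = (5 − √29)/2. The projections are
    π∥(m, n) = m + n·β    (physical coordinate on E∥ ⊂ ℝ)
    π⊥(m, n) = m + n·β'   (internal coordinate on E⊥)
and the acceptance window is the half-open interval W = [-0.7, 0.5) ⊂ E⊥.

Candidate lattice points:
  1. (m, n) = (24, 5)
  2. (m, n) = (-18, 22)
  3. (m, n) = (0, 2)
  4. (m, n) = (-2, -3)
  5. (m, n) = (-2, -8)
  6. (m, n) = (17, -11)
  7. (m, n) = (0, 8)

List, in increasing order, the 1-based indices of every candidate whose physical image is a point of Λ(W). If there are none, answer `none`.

3, 5

Numerically β ≈ 5.19258 and β' = −1/β ≈ -0.19258.
[1] lift (24,5): star map gives 23.03709; window check -0.7 ≤ 23.03709 < 0.5 is false → out
[2] lift (-18,22): star map gives -22.23681; window check -0.7 ≤ -22.23681 < 0.5 is false → out
[3] lift (0,2): star map gives -0.38516; window check -0.7 ≤ -0.38516 < 0.5 is true → IN Λ
[4] lift (-2,-3): star map gives -1.42225; window check -0.7 ≤ -1.42225 < 0.5 is false → out
[5] lift (-2,-8): star map gives -0.45934; window check -0.7 ≤ -0.45934 < 0.5 is true → IN Λ
[6] lift (17,-11): star map gives 19.11841; window check -0.7 ≤ 19.11841 < 0.5 is false → out
[7] lift (0,8): star map gives -1.54066; window check -0.7 ≤ -1.54066 < 0.5 is false → out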